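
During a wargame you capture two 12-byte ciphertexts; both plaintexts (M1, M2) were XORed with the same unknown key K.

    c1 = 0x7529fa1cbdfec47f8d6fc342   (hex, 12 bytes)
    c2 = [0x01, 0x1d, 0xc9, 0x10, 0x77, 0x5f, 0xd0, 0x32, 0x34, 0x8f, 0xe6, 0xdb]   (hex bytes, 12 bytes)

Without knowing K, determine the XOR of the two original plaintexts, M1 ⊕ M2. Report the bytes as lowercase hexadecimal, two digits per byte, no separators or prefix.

c1 ⊕ c2 = (M1 ⊕ K) ⊕ (M2 ⊕ K) = M1 ⊕ M2 — the shared key cancels under XOR.
byte 0: 75 ^ 01 = 74
byte 1: 29 ^ 1d = 34
byte 2: fa ^ c9 = 33
byte 3: 1c ^ 10 = 0c
byte 4: bd ^ 77 = ca
byte 5: fe ^ 5f = a1
byte 6: c4 ^ d0 = 14
byte 7: 7f ^ 32 = 4d
byte 8: 8d ^ 34 = b9
byte 9: 6f ^ 8f = e0
byte 10: c3 ^ e6 = 25
byte 11: 42 ^ db = 99

7434330ccaa1144db9e02599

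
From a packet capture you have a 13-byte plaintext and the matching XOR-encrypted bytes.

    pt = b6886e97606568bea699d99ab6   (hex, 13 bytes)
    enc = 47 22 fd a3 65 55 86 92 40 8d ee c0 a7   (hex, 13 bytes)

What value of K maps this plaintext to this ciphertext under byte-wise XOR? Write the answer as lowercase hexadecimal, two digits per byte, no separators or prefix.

f1aa93340530ee2ce614375a11

Since enc = pt ⊕ K, XORing both sides with pt gives K = pt ⊕ enc.
byte 0: 10110110 xor 01000111 = 11110001
byte 1: 10001000 xor 00100010 = 10101010
byte 2: 01101110 xor 11111101 = 10010011
byte 3: 10010111 xor 10100011 = 00110100
byte 4: 01100000 xor 01100101 = 00000101
byte 5: 01100101 xor 01010101 = 00110000
byte 6: 01101000 xor 10000110 = 11101110
byte 7: 10111110 xor 10010010 = 00101100
byte 8: 10100110 xor 01000000 = 11100110
byte 9: 10011001 xor 10001101 = 00010100
byte 10: 11011001 xor 11101110 = 00110111
byte 11: 10011010 xor 11000000 = 01011010
byte 12: 10110110 xor 10100111 = 00010001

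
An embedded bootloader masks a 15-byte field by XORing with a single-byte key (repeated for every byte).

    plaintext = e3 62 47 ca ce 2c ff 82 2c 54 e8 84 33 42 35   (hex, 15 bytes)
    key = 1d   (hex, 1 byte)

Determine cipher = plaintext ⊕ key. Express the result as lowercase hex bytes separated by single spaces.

fe 7f 5a d7 d3 31 e2 9f 31 49 f5 99 2e 5f 28

The 1-byte key repeats, so the effective keystream is 1d 1d 1d 1d 1d 1d 1d 1d 1d 1d 1d 1d 1d 1d 1d.
byte 0: e3 ^ 1d = fe
byte 1: 62 ^ 1d = 7f
byte 2: 47 ^ 1d = 5a
byte 3: ca ^ 1d = d7
byte 4: ce ^ 1d = d3
byte 5: 2c ^ 1d = 31
byte 6: ff ^ 1d = e2
byte 7: 82 ^ 1d = 9f
byte 8: 2c ^ 1d = 31
byte 9: 54 ^ 1d = 49
byte 10: e8 ^ 1d = f5
byte 11: 84 ^ 1d = 99
byte 12: 33 ^ 1d = 2e
byte 13: 42 ^ 1d = 5f
byte 14: 35 ^ 1d = 28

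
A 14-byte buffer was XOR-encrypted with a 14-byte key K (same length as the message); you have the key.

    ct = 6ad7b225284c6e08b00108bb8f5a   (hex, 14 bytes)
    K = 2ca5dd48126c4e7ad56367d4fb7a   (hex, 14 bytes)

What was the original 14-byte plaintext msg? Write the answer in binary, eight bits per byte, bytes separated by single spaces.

01000110 01110010 01101111 01101101 00111010 00100000 00100000 01110010 01100101 01100010 01101111 01101111 01110100 00100000

XOR is its own inverse, so applying the key byte-wise gives the result directly.
6a ^ 2c = 46
d7 ^ a5 = 72
b2 ^ dd = 6f
25 ^ 48 = 6d
28 ^ 12 = 3a
4c ^ 6c = 20
6e ^ 4e = 20
08 ^ 7a = 72
b0 ^ d5 = 65
01 ^ 63 = 62
08 ^ 67 = 6f
bb ^ d4 = 6f
8f ^ fb = 74
5a ^ 7a = 20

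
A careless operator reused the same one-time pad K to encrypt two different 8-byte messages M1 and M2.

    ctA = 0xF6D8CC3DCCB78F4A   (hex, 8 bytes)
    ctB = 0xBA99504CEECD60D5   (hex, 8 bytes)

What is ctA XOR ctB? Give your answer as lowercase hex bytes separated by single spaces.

4c 41 9c 71 22 7a ef 9f

ctA ⊕ ctB = (M1 ⊕ K) ⊕ (M2 ⊕ K) = M1 ⊕ M2 — the shared key cancels under XOR.
246 xor 186 =  76
216 xor 153 =  65
204 xor  80 = 156
 61 xor  76 = 113
204 xor 238 =  34
183 xor 205 = 122
143 xor  96 = 239
 74 xor 213 = 159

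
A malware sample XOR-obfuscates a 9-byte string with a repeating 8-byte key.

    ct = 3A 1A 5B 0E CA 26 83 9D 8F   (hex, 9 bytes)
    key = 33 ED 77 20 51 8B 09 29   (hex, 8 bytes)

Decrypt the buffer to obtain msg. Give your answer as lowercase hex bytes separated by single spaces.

09 f7 2c 2e 9b ad 8a b4 bc

The 8-byte key repeats, so the effective keystream is 33 ed 77 20 51 8b 09 29 33.
byte 0:  58 XOR  51 =   9
byte 1:  26 XOR 237 = 247
byte 2:  91 XOR 119 =  44
byte 3:  14 XOR  32 =  46
byte 4: 202 XOR  81 = 155
byte 5:  38 XOR 139 = 173
byte 6: 131 XOR   9 = 138
byte 7: 157 XOR  41 = 180
byte 8: 143 XOR  51 = 188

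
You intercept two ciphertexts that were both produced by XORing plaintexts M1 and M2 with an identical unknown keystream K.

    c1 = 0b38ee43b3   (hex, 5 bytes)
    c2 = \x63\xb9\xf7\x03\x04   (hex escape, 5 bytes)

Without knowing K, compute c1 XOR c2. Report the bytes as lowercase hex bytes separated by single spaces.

68 81 19 40 b7

c1 ⊕ c2 = (M1 ⊕ K) ⊕ (M2 ⊕ K) = M1 ⊕ M2 — the shared key cancels under XOR.
byte 0:  11 ^  99 = 104
byte 1:  56 ^ 185 = 129
byte 2: 238 ^ 247 =  25
byte 3:  67 ^   3 =  64
byte 4: 179 ^   4 = 183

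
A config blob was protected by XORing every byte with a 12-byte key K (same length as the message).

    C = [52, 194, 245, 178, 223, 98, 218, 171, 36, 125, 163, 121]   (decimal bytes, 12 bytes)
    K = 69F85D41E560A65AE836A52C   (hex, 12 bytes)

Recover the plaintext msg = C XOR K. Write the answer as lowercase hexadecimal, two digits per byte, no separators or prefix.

34 ^ 69 = 5d
c2 ^ f8 = 3a
f5 ^ 5d = a8
b2 ^ 41 = f3
df ^ e5 = 3a
62 ^ 60 = 02
da ^ a6 = 7c
ab ^ 5a = f1
24 ^ e8 = cc
7d ^ 36 = 4b
a3 ^ a5 = 06
79 ^ 2c = 55

5d3aa8f33a027cf1cc4b0655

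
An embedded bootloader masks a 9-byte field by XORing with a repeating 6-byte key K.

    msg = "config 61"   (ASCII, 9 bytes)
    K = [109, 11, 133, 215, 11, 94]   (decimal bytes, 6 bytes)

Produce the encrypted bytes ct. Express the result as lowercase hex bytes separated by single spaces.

The 6-byte key repeats, so the effective keystream is 6d 0b 85 d7 0b 5e 6d 0b 85.
byte 0:  99 ⊕ 109 =  14
byte 1: 111 ⊕  11 = 100
byte 2: 110 ⊕ 133 = 235
byte 3: 102 ⊕ 215 = 177
byte 4: 105 ⊕  11 =  98
byte 5: 103 ⊕  94 =  57
byte 6:  32 ⊕ 109 =  77
byte 7:  54 ⊕  11 =  61
byte 8:  49 ⊕ 133 = 180

0e 64 eb b1 62 39 4d 3d b4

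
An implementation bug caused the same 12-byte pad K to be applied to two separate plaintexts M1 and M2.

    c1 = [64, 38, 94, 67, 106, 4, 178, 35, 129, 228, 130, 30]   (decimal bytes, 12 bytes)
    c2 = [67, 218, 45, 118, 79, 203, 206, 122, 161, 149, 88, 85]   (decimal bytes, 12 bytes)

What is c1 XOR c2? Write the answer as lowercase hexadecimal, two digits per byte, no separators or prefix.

c1 ⊕ c2 = (M1 ⊕ K) ⊕ (M2 ⊕ K) = M1 ⊕ M2 — the shared key cancels under XOR.
40 xor 43 = 03
26 xor da = fc
5e xor 2d = 73
43 xor 76 = 35
6a xor 4f = 25
04 xor cb = cf
b2 xor ce = 7c
23 xor 7a = 59
81 xor a1 = 20
e4 xor 95 = 71
82 xor 58 = da
1e xor 55 = 4b

03fc733525cf7c592071da4b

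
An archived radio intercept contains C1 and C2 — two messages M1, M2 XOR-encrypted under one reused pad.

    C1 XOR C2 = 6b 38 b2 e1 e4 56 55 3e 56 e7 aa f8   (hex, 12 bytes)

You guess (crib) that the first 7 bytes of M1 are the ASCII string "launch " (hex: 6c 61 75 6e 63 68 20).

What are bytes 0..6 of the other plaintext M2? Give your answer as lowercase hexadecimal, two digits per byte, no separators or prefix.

0759c78f873e75

Since C1 ⊕ C2 = M1 ⊕ M2, XORing with the guessed M1 bytes yields the corresponding M2 bytes: M2 = (C1 ⊕ C2) ⊕ M1.
6b ⊕ 6c = 07
38 ⊕ 61 = 59
b2 ⊕ 75 = c7
e1 ⊕ 6e = 8f
e4 ⊕ 63 = 87
56 ⊕ 68 = 3e
55 ⊕ 20 = 75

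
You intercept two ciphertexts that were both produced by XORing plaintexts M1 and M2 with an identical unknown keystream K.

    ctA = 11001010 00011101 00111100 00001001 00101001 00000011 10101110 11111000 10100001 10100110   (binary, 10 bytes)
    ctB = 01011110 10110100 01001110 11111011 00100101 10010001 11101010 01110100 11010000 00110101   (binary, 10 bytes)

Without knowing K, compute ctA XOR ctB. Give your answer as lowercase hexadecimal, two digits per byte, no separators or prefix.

94a972f20c92448c7193

ctA ⊕ ctB = (M1 ⊕ K) ⊕ (M2 ⊕ K) = M1 ⊕ M2 — the shared key cancels under XOR.
byte 0: ca XOR 5e = 94
byte 1: 1d XOR b4 = a9
byte 2: 3c XOR 4e = 72
byte 3: 09 XOR fb = f2
byte 4: 29 XOR 25 = 0c
byte 5: 03 XOR 91 = 92
byte 6: ae XOR ea = 44
byte 7: f8 XOR 74 = 8c
byte 8: a1 XOR d0 = 71
byte 9: a6 XOR 35 = 93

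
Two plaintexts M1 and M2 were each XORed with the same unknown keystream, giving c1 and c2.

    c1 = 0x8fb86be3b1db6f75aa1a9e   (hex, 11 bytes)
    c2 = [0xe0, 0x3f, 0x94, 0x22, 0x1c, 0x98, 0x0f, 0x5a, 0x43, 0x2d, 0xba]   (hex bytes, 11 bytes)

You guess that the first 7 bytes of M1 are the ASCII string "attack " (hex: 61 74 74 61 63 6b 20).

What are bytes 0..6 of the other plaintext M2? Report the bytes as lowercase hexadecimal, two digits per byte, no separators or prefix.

0ef38ba0ce2840

First, c1 ⊕ c2 = (M1 ⊕ K) ⊕ (M2 ⊕ K) = M1 ⊕ M2, so the key drops out. Then M2 = (M1 ⊕ M2) ⊕ M1 over the first 7 bytes.
byte 0: (8f XOR e0) XOR 61 = 6f XOR 61 = 0e
byte 1: (b8 XOR 3f) XOR 74 = 87 XOR 74 = f3
byte 2: (6b XOR 94) XOR 74 = ff XOR 74 = 8b
byte 3: (e3 XOR 22) XOR 61 = c1 XOR 61 = a0
byte 4: (b1 XOR 1c) XOR 63 = ad XOR 63 = ce
byte 5: (db XOR 98) XOR 6b = 43 XOR 6b = 28
byte 6: (6f XOR 0f) XOR 20 = 60 XOR 20 = 40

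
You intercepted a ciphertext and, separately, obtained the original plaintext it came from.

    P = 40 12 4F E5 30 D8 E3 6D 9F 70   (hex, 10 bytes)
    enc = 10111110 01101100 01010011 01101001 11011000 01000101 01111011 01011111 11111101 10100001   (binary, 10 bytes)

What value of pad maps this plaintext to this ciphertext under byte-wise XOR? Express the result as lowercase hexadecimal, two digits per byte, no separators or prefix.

fe7e1c8ce89d983262d1

Since enc = P ⊕ pad, XORing both sides with P gives pad = P ⊕ enc.
40 ⊕ be = fe
12 ⊕ 6c = 7e
4f ⊕ 53 = 1c
e5 ⊕ 69 = 8c
30 ⊕ d8 = e8
d8 ⊕ 45 = 9d
e3 ⊕ 7b = 98
6d ⊕ 5f = 32
9f ⊕ fd = 62
70 ⊕ a1 = d1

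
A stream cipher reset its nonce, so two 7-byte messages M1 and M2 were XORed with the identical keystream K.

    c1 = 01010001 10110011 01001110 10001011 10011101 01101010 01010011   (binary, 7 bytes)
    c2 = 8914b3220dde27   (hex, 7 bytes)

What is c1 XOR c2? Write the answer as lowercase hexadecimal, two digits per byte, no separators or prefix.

d8a7fda990b474

c1 ⊕ c2 = (M1 ⊕ K) ⊕ (M2 ⊕ K) = M1 ⊕ M2 — the shared key cancels under XOR.
51 xor 89 = d8
b3 xor 14 = a7
4e xor b3 = fd
8b xor 22 = a9
9d xor 0d = 90
6a xor de = b4
53 xor 27 = 74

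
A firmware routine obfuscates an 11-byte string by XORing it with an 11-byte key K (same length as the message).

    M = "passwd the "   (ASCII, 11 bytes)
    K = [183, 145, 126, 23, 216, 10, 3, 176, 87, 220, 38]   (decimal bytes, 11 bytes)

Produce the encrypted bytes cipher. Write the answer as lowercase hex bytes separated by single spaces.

c7 f0 0d 64 af 6e 23 c4 3f b9 06

XOR is its own inverse, so applying the key byte-wise gives the result directly.
01110000 XOR 10110111 = 11000111
01100001 XOR 10010001 = 11110000
01110011 XOR 01111110 = 00001101
01110011 XOR 00010111 = 01100100
01110111 XOR 11011000 = 10101111
01100100 XOR 00001010 = 01101110
00100000 XOR 00000011 = 00100011
01110100 XOR 10110000 = 11000100
01101000 XOR 01010111 = 00111111
01100101 XOR 11011100 = 10111001
00100000 XOR 00100110 = 00000110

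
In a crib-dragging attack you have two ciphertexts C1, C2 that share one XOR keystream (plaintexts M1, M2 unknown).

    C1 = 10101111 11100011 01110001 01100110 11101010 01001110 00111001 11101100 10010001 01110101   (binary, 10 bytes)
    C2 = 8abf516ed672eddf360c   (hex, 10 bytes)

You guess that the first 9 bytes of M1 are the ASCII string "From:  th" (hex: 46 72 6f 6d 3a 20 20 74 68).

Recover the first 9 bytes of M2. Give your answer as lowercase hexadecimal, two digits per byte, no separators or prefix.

First, C1 ⊕ C2 = (M1 ⊕ K) ⊕ (M2 ⊕ K) = M1 ⊕ M2, so the key drops out. Then M2 = (M1 ⊕ M2) ⊕ M1 over the first 9 bytes.
byte 0: (af ⊕ 8a) ⊕ 46 = 25 ⊕ 46 = 63
byte 1: (e3 ⊕ bf) ⊕ 72 = 5c ⊕ 72 = 2e
byte 2: (71 ⊕ 51) ⊕ 6f = 20 ⊕ 6f = 4f
byte 3: (66 ⊕ 6e) ⊕ 6d = 08 ⊕ 6d = 65
byte 4: (ea ⊕ d6) ⊕ 3a = 3c ⊕ 3a = 06
byte 5: (4e ⊕ 72) ⊕ 20 = 3c ⊕ 20 = 1c
byte 6: (39 ⊕ ed) ⊕ 20 = d4 ⊕ 20 = f4
byte 7: (ec ⊕ df) ⊕ 74 = 33 ⊕ 74 = 47
byte 8: (91 ⊕ 36) ⊕ 68 = a7 ⊕ 68 = cf

632e4f65061cf447cf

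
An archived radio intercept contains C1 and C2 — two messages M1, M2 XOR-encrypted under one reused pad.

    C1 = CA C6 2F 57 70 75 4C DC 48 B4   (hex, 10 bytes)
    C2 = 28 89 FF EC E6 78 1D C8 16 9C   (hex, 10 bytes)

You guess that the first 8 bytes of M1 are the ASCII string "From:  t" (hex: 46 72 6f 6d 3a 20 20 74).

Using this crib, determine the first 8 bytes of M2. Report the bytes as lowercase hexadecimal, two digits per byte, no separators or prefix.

a43dbfd6ac2d7160

First, C1 ⊕ C2 = (M1 ⊕ K) ⊕ (M2 ⊕ K) = M1 ⊕ M2, so the key drops out. Then M2 = (M1 ⊕ M2) ⊕ M1 over the first 8 bytes.
byte 0: (ca ^ 28) ^ 46 = e2 ^ 46 = a4
byte 1: (c6 ^ 89) ^ 72 = 4f ^ 72 = 3d
byte 2: (2f ^ ff) ^ 6f = d0 ^ 6f = bf
byte 3: (57 ^ ec) ^ 6d = bb ^ 6d = d6
byte 4: (70 ^ e6) ^ 3a = 96 ^ 3a = ac
byte 5: (75 ^ 78) ^ 20 = 0d ^ 20 = 2d
byte 6: (4c ^ 1d) ^ 20 = 51 ^ 20 = 71
byte 7: (dc ^ c8) ^ 74 = 14 ^ 74 = 60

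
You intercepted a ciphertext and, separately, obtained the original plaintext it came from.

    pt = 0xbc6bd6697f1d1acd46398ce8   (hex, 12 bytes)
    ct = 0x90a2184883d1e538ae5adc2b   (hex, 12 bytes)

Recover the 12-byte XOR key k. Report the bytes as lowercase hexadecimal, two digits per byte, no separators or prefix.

2cc9ce21fcccfff5e86350c3

Since ct = pt ⊕ k, XORing both sides with pt gives k = pt ⊕ ct.
byte 0: 188 XOR 144 =  44
byte 1: 107 XOR 162 = 201
byte 2: 214 XOR  24 = 206
byte 3: 105 XOR  72 =  33
byte 4: 127 XOR 131 = 252
byte 5:  29 XOR 209 = 204
byte 6:  26 XOR 229 = 255
byte 7: 205 XOR  56 = 245
byte 8:  70 XOR 174 = 232
byte 9:  57 XOR  90 =  99
byte 10: 140 XOR 220 =  80
byte 11: 232 XOR  43 = 195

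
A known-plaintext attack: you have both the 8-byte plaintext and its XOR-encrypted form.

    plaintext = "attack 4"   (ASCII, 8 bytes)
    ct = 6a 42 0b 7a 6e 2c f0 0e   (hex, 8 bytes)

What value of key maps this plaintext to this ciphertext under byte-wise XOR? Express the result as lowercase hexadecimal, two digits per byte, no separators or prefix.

0b367f1b0d47d03a

Since ct = plaintext ⊕ key, XORing both sides with plaintext gives key = plaintext ⊕ ct.
61 xor 6a = 0b
74 xor 42 = 36
74 xor 0b = 7f
61 xor 7a = 1b
63 xor 6e = 0d
6b xor 2c = 47
20 xor f0 = d0
34 xor 0e = 3a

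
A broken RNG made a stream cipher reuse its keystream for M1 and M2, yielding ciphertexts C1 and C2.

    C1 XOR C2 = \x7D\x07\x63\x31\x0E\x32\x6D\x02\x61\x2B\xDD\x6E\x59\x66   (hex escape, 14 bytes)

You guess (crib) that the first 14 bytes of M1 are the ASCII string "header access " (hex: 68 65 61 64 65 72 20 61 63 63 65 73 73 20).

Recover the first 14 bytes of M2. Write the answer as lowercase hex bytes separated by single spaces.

Since C1 ⊕ C2 = M1 ⊕ M2, XORing with the guessed M1 bytes yields the corresponding M2 bytes: M2 = (C1 ⊕ C2) ⊕ M1.
125 XOR 104 =  21
  7 XOR 101 =  98
 99 XOR  97 =   2
 49 XOR 100 =  85
 14 XOR 101 = 107
 50 XOR 114 =  64
109 XOR  32 =  77
  2 XOR  97 =  99
 97 XOR  99 =   2
 43 XOR  99 =  72
221 XOR 101 = 184
110 XOR 115 =  29
 89 XOR 115 =  42
102 XOR  32 =  70

15 62 02 55 6b 40 4d 63 02 48 b8 1d 2a 46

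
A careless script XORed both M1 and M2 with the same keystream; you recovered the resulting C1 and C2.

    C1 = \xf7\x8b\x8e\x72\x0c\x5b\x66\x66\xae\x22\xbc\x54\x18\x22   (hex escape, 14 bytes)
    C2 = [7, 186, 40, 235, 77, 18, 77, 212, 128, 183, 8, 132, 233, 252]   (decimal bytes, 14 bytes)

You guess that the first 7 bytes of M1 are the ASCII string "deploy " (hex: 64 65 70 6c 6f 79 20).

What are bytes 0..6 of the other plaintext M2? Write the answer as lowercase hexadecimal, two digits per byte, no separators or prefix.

9454d6f52e300b

First, C1 ⊕ C2 = (M1 ⊕ K) ⊕ (M2 ⊕ K) = M1 ⊕ M2, so the key drops out. Then M2 = (M1 ⊕ M2) ⊕ M1 over the first 7 bytes.
byte 0: (f7 ⊕ 07) ⊕ 64 = f0 ⊕ 64 = 94
byte 1: (8b ⊕ ba) ⊕ 65 = 31 ⊕ 65 = 54
byte 2: (8e ⊕ 28) ⊕ 70 = a6 ⊕ 70 = d6
byte 3: (72 ⊕ eb) ⊕ 6c = 99 ⊕ 6c = f5
byte 4: (0c ⊕ 4d) ⊕ 6f = 41 ⊕ 6f = 2e
byte 5: (5b ⊕ 12) ⊕ 79 = 49 ⊕ 79 = 30
byte 6: (66 ⊕ 4d) ⊕ 20 = 2b ⊕ 20 = 0b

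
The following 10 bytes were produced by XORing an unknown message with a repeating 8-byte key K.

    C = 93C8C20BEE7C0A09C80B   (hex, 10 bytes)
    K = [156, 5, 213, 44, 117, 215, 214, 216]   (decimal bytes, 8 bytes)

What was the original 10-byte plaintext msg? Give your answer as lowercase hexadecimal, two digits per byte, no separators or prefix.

The 8-byte key repeats, so the effective keystream is 9c 05 d5 2c 75 d7 d6 d8 9c 05.
byte 0: 93 XOR 9c = 0f
byte 1: c8 XOR 05 = cd
byte 2: c2 XOR d5 = 17
byte 3: 0b XOR 2c = 27
byte 4: ee XOR 75 = 9b
byte 5: 7c XOR d7 = ab
byte 6: 0a XOR d6 = dc
byte 7: 09 XOR d8 = d1
byte 8: c8 XOR 9c = 54
byte 9: 0b XOR 05 = 0e

0fcd17279babdcd1540e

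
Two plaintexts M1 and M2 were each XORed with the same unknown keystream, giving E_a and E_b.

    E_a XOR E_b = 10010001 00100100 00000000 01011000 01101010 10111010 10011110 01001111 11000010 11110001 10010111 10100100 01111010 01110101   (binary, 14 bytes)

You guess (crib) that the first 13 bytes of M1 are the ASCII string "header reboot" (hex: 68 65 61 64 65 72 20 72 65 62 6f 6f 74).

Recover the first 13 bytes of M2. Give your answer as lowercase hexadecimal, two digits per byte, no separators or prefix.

f941613c0fc8be3da793f8cb0e

Since E_a ⊕ E_b = M1 ⊕ M2, XORing with the guessed M1 bytes yields the corresponding M2 bytes: M2 = (E_a ⊕ E_b) ⊕ M1.
byte 0: 91 ⊕ 68 = f9
byte 1: 24 ⊕ 65 = 41
byte 2: 00 ⊕ 61 = 61
byte 3: 58 ⊕ 64 = 3c
byte 4: 6a ⊕ 65 = 0f
byte 5: ba ⊕ 72 = c8
byte 6: 9e ⊕ 20 = be
byte 7: 4f ⊕ 72 = 3d
byte 8: c2 ⊕ 65 = a7
byte 9: f1 ⊕ 62 = 93
byte 10: 97 ⊕ 6f = f8
byte 11: a4 ⊕ 6f = cb
byte 12: 7a ⊕ 74 = 0e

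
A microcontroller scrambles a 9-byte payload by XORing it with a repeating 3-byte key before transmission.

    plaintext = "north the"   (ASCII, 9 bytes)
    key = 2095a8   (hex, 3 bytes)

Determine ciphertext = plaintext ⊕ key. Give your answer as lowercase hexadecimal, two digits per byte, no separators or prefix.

The 3-byte key repeats, so the effective keystream is 20 95 a8 20 95 a8 20 95 a8.
byte 0: 6e XOR 20 = 4e
byte 1: 6f XOR 95 = fa
byte 2: 72 XOR a8 = da
byte 3: 74 XOR 20 = 54
byte 4: 68 XOR 95 = fd
byte 5: 20 XOR a8 = 88
byte 6: 74 XOR 20 = 54
byte 7: 68 XOR 95 = fd
byte 8: 65 XOR a8 = cd

4efada54fd8854fdcd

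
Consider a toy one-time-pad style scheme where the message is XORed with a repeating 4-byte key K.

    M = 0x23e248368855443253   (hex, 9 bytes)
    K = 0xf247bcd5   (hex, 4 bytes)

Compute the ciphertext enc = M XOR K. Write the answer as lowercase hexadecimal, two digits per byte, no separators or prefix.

d1a5f4e37a12f8e7a1

The 4-byte key repeats, so the effective keystream is f2 47 bc d5 f2 47 bc d5 f2.
byte 0: 23 XOR f2 = d1
byte 1: e2 XOR 47 = a5
byte 2: 48 XOR bc = f4
byte 3: 36 XOR d5 = e3
byte 4: 88 XOR f2 = 7a
byte 5: 55 XOR 47 = 12
byte 6: 44 XOR bc = f8
byte 7: 32 XOR d5 = e7
byte 8: 53 XOR f2 = a1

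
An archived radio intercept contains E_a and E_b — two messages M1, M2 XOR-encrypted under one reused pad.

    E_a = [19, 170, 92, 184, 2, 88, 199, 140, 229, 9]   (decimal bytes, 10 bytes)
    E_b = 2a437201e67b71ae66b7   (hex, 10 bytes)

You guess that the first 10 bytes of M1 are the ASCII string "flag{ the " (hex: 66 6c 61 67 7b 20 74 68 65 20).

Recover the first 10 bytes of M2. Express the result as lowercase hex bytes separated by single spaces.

First, E_a ⊕ E_b = (M1 ⊕ K) ⊕ (M2 ⊕ K) = M1 ⊕ M2, so the key drops out. Then M2 = (M1 ⊕ M2) ⊕ M1 over the first 10 bytes.
byte 0: (13 ^ 2a) ^ 66 = 39 ^ 66 = 5f
byte 1: (aa ^ 43) ^ 6c = e9 ^ 6c = 85
byte 2: (5c ^ 72) ^ 61 = 2e ^ 61 = 4f
byte 3: (b8 ^ 01) ^ 67 = b9 ^ 67 = de
byte 4: (02 ^ e6) ^ 7b = e4 ^ 7b = 9f
byte 5: (58 ^ 7b) ^ 20 = 23 ^ 20 = 03
byte 6: (c7 ^ 71) ^ 74 = b6 ^ 74 = c2
byte 7: (8c ^ ae) ^ 68 = 22 ^ 68 = 4a
byte 8: (e5 ^ 66) ^ 65 = 83 ^ 65 = e6
byte 9: (09 ^ b7) ^ 20 = be ^ 20 = 9e

5f 85 4f de 9f 03 c2 4a e6 9e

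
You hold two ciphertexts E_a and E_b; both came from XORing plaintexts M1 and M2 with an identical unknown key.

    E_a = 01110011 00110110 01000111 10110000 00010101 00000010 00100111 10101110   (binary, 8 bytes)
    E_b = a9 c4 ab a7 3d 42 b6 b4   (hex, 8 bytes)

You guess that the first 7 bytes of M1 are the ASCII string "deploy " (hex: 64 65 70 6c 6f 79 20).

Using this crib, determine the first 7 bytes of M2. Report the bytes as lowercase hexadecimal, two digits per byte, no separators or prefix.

be979c7b4739b1

First, E_a ⊕ E_b = (M1 ⊕ K) ⊕ (M2 ⊕ K) = M1 ⊕ M2, so the key drops out. Then M2 = (M1 ⊕ M2) ⊕ M1 over the first 7 bytes.
byte 0: (73 XOR a9) XOR 64 = da XOR 64 = be
byte 1: (36 XOR c4) XOR 65 = f2 XOR 65 = 97
byte 2: (47 XOR ab) XOR 70 = ec XOR 70 = 9c
byte 3: (b0 XOR a7) XOR 6c = 17 XOR 6c = 7b
byte 4: (15 XOR 3d) XOR 6f = 28 XOR 6f = 47
byte 5: (02 XOR 42) XOR 79 = 40 XOR 79 = 39
byte 6: (27 XOR b6) XOR 20 = 91 XOR 20 = b1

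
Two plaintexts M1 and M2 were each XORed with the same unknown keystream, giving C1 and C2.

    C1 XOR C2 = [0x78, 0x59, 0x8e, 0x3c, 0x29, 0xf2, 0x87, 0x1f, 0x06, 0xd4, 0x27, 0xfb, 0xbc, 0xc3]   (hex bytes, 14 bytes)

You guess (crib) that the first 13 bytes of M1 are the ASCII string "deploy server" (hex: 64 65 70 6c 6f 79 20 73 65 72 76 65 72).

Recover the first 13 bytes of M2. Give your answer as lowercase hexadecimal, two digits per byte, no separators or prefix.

1c3cfe50468ba76c63a6519ece

Since C1 ⊕ C2 = M1 ⊕ M2, XORing with the guessed M1 bytes yields the corresponding M2 bytes: M2 = (C1 ⊕ C2) ⊕ M1.
78 ^ 64 = 1c
59 ^ 65 = 3c
8e ^ 70 = fe
3c ^ 6c = 50
29 ^ 6f = 46
f2 ^ 79 = 8b
87 ^ 20 = a7
1f ^ 73 = 6c
06 ^ 65 = 63
d4 ^ 72 = a6
27 ^ 76 = 51
fb ^ 65 = 9e
bc ^ 72 = ce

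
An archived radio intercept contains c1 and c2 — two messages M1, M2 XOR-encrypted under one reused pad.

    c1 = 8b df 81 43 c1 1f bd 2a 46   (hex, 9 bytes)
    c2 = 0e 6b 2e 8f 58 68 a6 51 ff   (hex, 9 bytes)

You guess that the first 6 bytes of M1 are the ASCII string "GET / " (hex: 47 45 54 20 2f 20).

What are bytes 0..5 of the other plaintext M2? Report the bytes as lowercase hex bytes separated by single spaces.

First, c1 ⊕ c2 = (M1 ⊕ K) ⊕ (M2 ⊕ K) = M1 ⊕ M2, so the key drops out. Then M2 = (M1 ⊕ M2) ⊕ M1 over the first 6 bytes.
byte 0: (8b ^ 0e) ^ 47 = 85 ^ 47 = c2
byte 1: (df ^ 6b) ^ 45 = b4 ^ 45 = f1
byte 2: (81 ^ 2e) ^ 54 = af ^ 54 = fb
byte 3: (43 ^ 8f) ^ 20 = cc ^ 20 = ec
byte 4: (c1 ^ 58) ^ 2f = 99 ^ 2f = b6
byte 5: (1f ^ 68) ^ 20 = 77 ^ 20 = 57

c2 f1 fb ec b6 57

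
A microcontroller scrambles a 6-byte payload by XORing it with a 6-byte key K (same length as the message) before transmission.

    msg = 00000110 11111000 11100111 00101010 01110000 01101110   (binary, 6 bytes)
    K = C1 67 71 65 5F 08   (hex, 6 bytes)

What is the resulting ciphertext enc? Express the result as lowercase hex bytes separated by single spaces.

c7 9f 96 4f 2f 66

XOR is its own inverse, so applying the key byte-wise gives the result directly.
06 XOR c1 = c7
f8 XOR 67 = 9f
e7 XOR 71 = 96
2a XOR 65 = 4f
70 XOR 5f = 2f
6e XOR 08 = 66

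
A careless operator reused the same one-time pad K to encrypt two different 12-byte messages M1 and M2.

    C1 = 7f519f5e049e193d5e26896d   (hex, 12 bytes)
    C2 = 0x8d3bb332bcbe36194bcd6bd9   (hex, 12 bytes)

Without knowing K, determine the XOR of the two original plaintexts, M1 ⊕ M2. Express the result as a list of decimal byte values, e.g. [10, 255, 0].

[242, 106, 44, 108, 184, 32, 47, 36, 21, 235, 226, 180]

C1 ⊕ C2 = (M1 ⊕ K) ⊕ (M2 ⊕ K) = M1 ⊕ M2 — the shared key cancels under XOR.
7f ^ 8d = f2
51 ^ 3b = 6a
9f ^ b3 = 2c
5e ^ 32 = 6c
04 ^ bc = b8
9e ^ be = 20
19 ^ 36 = 2f
3d ^ 19 = 24
5e ^ 4b = 15
26 ^ cd = eb
89 ^ 6b = e2
6d ^ d9 = b4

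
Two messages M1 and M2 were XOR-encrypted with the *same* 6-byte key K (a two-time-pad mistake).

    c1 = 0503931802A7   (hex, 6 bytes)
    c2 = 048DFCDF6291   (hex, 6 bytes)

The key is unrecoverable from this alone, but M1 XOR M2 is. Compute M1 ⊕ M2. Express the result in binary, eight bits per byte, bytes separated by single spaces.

c1 ⊕ c2 = (M1 ⊕ K) ⊕ (M2 ⊕ K) = M1 ⊕ M2 — the shared key cancels under XOR.
byte 0:   5 ⊕   4 =   1
byte 1:   3 ⊕ 141 = 142
byte 2: 147 ⊕ 252 = 111
byte 3:  24 ⊕ 223 = 199
byte 4:   2 ⊕  98 =  96
byte 5: 167 ⊕ 145 =  54

00000001 10001110 01101111 11000111 01100000 00110110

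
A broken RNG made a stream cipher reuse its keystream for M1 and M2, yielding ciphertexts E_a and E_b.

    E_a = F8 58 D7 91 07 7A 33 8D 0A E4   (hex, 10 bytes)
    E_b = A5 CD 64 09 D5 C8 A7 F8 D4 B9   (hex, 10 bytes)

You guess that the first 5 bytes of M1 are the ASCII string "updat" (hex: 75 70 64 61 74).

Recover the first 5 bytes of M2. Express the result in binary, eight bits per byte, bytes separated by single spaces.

First, E_a ⊕ E_b = (M1 ⊕ K) ⊕ (M2 ⊕ K) = M1 ⊕ M2, so the key drops out. Then M2 = (M1 ⊕ M2) ⊕ M1 over the first 5 bytes.
byte 0: (f8 XOR a5) XOR 75 = 5d XOR 75 = 28
byte 1: (58 XOR cd) XOR 70 = 95 XOR 70 = e5
byte 2: (d7 XOR 64) XOR 64 = b3 XOR 64 = d7
byte 3: (91 XOR 09) XOR 61 = 98 XOR 61 = f9
byte 4: (07 XOR d5) XOR 74 = d2 XOR 74 = a6

00101000 11100101 11010111 11111001 10100110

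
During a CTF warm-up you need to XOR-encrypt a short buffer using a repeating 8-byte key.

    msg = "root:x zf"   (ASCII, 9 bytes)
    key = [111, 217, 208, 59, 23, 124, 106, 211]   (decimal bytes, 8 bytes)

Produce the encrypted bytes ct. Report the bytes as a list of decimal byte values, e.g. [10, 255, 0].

[29, 182, 191, 79, 45, 4, 74, 169, 9]

The 8-byte key repeats, so the effective keystream is 6f d9 d0 3b 17 7c 6a d3 6f.
byte 0: 72 ^ 6f = 1d
byte 1: 6f ^ d9 = b6
byte 2: 6f ^ d0 = bf
byte 3: 74 ^ 3b = 4f
byte 4: 3a ^ 17 = 2d
byte 5: 78 ^ 7c = 04
byte 6: 20 ^ 6a = 4a
byte 7: 7a ^ d3 = a9
byte 8: 66 ^ 6f = 09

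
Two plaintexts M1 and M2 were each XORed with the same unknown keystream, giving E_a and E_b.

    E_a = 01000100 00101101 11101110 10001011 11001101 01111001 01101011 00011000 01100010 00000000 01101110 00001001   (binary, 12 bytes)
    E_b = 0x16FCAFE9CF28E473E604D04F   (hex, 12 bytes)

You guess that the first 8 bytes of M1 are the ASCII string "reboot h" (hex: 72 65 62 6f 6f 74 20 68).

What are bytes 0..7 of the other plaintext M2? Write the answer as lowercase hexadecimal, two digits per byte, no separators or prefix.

20b4230d6d25af03

First, E_a ⊕ E_b = (M1 ⊕ K) ⊕ (M2 ⊕ K) = M1 ⊕ M2, so the key drops out. Then M2 = (M1 ⊕ M2) ⊕ M1 over the first 8 bytes.
byte 0: (44 ^ 16) ^ 72 = 52 ^ 72 = 20
byte 1: (2d ^ fc) ^ 65 = d1 ^ 65 = b4
byte 2: (ee ^ af) ^ 62 = 41 ^ 62 = 23
byte 3: (8b ^ e9) ^ 6f = 62 ^ 6f = 0d
byte 4: (cd ^ cf) ^ 6f = 02 ^ 6f = 6d
byte 5: (79 ^ 28) ^ 74 = 51 ^ 74 = 25
byte 6: (6b ^ e4) ^ 20 = 8f ^ 20 = af
byte 7: (18 ^ 73) ^ 68 = 6b ^ 68 = 03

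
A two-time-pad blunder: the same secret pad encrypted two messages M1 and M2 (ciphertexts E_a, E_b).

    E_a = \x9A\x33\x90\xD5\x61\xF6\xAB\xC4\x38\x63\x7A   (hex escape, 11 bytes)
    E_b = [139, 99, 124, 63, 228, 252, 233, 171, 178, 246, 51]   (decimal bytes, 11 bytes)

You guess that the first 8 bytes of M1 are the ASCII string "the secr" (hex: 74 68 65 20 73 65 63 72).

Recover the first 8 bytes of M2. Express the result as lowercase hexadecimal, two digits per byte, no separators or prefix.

First, E_a ⊕ E_b = (M1 ⊕ K) ⊕ (M2 ⊕ K) = M1 ⊕ M2, so the key drops out. Then M2 = (M1 ⊕ M2) ⊕ M1 over the first 8 bytes.
byte 0: (9a xor 8b) xor 74 = 11 xor 74 = 65
byte 1: (33 xor 63) xor 68 = 50 xor 68 = 38
byte 2: (90 xor 7c) xor 65 = ec xor 65 = 89
byte 3: (d5 xor 3f) xor 20 = ea xor 20 = ca
byte 4: (61 xor e4) xor 73 = 85 xor 73 = f6
byte 5: (f6 xor fc) xor 65 = 0a xor 65 = 6f
byte 6: (ab xor e9) xor 63 = 42 xor 63 = 21
byte 7: (c4 xor ab) xor 72 = 6f xor 72 = 1d

653889caf66f211d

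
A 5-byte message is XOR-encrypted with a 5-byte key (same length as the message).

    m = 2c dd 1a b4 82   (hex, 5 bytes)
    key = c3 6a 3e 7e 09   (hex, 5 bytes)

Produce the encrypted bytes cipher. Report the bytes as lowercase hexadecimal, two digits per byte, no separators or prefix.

byte 0: 2c XOR c3 = ef
byte 1: dd XOR 6a = b7
byte 2: 1a XOR 3e = 24
byte 3: b4 XOR 7e = ca
byte 4: 82 XOR 09 = 8b

efb724ca8b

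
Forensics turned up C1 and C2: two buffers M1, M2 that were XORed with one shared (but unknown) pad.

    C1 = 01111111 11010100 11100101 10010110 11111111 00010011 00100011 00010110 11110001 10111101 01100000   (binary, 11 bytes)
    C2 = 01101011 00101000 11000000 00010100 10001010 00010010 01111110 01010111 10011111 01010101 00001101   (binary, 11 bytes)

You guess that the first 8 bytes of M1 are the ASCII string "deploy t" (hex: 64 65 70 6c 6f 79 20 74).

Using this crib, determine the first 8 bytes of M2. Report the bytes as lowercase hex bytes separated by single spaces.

First, C1 ⊕ C2 = (M1 ⊕ K) ⊕ (M2 ⊕ K) = M1 ⊕ M2, so the key drops out. Then M2 = (M1 ⊕ M2) ⊕ M1 over the first 8 bytes.
byte 0: (7f XOR 6b) XOR 64 = 14 XOR 64 = 70
byte 1: (d4 XOR 28) XOR 65 = fc XOR 65 = 99
byte 2: (e5 XOR c0) XOR 70 = 25 XOR 70 = 55
byte 3: (96 XOR 14) XOR 6c = 82 XOR 6c = ee
byte 4: (ff XOR 8a) XOR 6f = 75 XOR 6f = 1a
byte 5: (13 XOR 12) XOR 79 = 01 XOR 79 = 78
byte 6: (23 XOR 7e) XOR 20 = 5d XOR 20 = 7d
byte 7: (16 XOR 57) XOR 74 = 41 XOR 74 = 35

70 99 55 ee 1a 78 7d 35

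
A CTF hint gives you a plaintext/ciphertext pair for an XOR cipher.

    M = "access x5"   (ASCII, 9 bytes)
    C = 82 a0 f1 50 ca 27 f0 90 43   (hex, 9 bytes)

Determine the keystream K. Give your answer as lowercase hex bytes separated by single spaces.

e3 c3 92 35 b9 54 d0 e8 76

Since C = M ⊕ K, XORing both sides with M gives K = M ⊕ C.
byte 0: 61 ^ 82 = e3
byte 1: 63 ^ a0 = c3
byte 2: 63 ^ f1 = 92
byte 3: 65 ^ 50 = 35
byte 4: 73 ^ ca = b9
byte 5: 73 ^ 27 = 54
byte 6: 20 ^ f0 = d0
byte 7: 78 ^ 90 = e8
byte 8: 35 ^ 43 = 76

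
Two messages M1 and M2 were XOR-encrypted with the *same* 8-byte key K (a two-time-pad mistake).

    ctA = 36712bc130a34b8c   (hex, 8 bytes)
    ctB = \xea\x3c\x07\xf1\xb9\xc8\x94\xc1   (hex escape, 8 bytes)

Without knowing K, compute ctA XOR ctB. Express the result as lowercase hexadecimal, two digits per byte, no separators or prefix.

dc4d2c30896bdf4d

ctA ⊕ ctB = (M1 ⊕ K) ⊕ (M2 ⊕ K) = M1 ⊕ M2 — the shared key cancels under XOR.
byte 0: 00110110 ⊕ 11101010 = 11011100
byte 1: 01110001 ⊕ 00111100 = 01001101
byte 2: 00101011 ⊕ 00000111 = 00101100
byte 3: 11000001 ⊕ 11110001 = 00110000
byte 4: 00110000 ⊕ 10111001 = 10001001
byte 5: 10100011 ⊕ 11001000 = 01101011
byte 6: 01001011 ⊕ 10010100 = 11011111
byte 7: 10001100 ⊕ 11000001 = 01001101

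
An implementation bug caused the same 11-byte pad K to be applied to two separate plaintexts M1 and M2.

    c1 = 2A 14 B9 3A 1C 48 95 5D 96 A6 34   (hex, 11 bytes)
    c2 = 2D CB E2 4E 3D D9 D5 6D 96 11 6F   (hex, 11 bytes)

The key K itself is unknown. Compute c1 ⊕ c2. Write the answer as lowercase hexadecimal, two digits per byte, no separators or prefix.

07df5b742191403000b75b

c1 ⊕ c2 = (M1 ⊕ K) ⊕ (M2 ⊕ K) = M1 ⊕ M2 — the shared key cancels under XOR.
 42 ^  45 =   7
 20 ^ 203 = 223
185 ^ 226 =  91
 58 ^  78 = 116
 28 ^  61 =  33
 72 ^ 217 = 145
149 ^ 213 =  64
 93 ^ 109 =  48
150 ^ 150 =   0
166 ^  17 = 183
 52 ^ 111 =  91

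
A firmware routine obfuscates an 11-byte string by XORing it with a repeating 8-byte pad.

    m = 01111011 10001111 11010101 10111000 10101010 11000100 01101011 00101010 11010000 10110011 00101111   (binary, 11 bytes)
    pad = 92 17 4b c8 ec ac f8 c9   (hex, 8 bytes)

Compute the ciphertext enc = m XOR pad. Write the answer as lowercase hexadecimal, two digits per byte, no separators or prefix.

e9989e70466893e342a464

The 8-byte key repeats, so the effective keystream is 92 17 4b c8 ec ac f8 c9 92 17 4b.
byte 0: 7b ^ 92 = e9
byte 1: 8f ^ 17 = 98
byte 2: d5 ^ 4b = 9e
byte 3: b8 ^ c8 = 70
byte 4: aa ^ ec = 46
byte 5: c4 ^ ac = 68
byte 6: 6b ^ f8 = 93
byte 7: 2a ^ c9 = e3
byte 8: d0 ^ 92 = 42
byte 9: b3 ^ 17 = a4
byte 10: 2f ^ 4b = 64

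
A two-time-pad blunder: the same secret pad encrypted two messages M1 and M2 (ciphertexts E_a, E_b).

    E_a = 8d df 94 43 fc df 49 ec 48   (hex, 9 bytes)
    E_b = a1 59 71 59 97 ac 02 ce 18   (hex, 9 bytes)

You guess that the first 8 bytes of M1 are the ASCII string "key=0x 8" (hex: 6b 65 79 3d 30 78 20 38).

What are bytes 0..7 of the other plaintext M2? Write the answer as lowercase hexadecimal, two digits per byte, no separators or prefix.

47e39c275b0b6b1a

First, E_a ⊕ E_b = (M1 ⊕ K) ⊕ (M2 ⊕ K) = M1 ⊕ M2, so the key drops out. Then M2 = (M1 ⊕ M2) ⊕ M1 over the first 8 bytes.
byte 0: (8d ^ a1) ^ 6b = 2c ^ 6b = 47
byte 1: (df ^ 59) ^ 65 = 86 ^ 65 = e3
byte 2: (94 ^ 71) ^ 79 = e5 ^ 79 = 9c
byte 3: (43 ^ 59) ^ 3d = 1a ^ 3d = 27
byte 4: (fc ^ 97) ^ 30 = 6b ^ 30 = 5b
byte 5: (df ^ ac) ^ 78 = 73 ^ 78 = 0b
byte 6: (49 ^ 02) ^ 20 = 4b ^ 20 = 6b
byte 7: (ec ^ ce) ^ 38 = 22 ^ 38 = 1a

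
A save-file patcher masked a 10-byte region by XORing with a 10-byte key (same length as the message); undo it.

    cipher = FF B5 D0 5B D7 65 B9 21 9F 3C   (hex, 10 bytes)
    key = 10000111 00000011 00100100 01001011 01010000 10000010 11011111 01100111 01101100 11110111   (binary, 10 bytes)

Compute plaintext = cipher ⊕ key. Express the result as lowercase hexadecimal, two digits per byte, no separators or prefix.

byte 0: 255 xor 135 = 120
byte 1: 181 xor   3 = 182
byte 2: 208 xor  36 = 244
byte 3:  91 xor  75 =  16
byte 4: 215 xor  80 = 135
byte 5: 101 xor 130 = 231
byte 6: 185 xor 223 = 102
byte 7:  33 xor 103 =  70
byte 8: 159 xor 108 = 243
byte 9:  60 xor 247 = 203

78b6f41087e76646f3cb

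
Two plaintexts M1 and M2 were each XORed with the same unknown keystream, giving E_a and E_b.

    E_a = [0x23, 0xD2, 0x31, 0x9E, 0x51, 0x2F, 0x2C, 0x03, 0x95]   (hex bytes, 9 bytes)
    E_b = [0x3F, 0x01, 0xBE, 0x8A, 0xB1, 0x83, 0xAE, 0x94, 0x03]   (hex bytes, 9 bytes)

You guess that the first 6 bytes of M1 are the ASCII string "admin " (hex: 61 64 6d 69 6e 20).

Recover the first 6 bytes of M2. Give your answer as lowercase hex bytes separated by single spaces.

First, E_a ⊕ E_b = (M1 ⊕ K) ⊕ (M2 ⊕ K) = M1 ⊕ M2, so the key drops out. Then M2 = (M1 ⊕ M2) ⊕ M1 over the first 6 bytes.
byte 0: (23 ⊕ 3f) ⊕ 61 = 1c ⊕ 61 = 7d
byte 1: (d2 ⊕ 01) ⊕ 64 = d3 ⊕ 64 = b7
byte 2: (31 ⊕ be) ⊕ 6d = 8f ⊕ 6d = e2
byte 3: (9e ⊕ 8a) ⊕ 69 = 14 ⊕ 69 = 7d
byte 4: (51 ⊕ b1) ⊕ 6e = e0 ⊕ 6e = 8e
byte 5: (2f ⊕ 83) ⊕ 20 = ac ⊕ 20 = 8c

7d b7 e2 7d 8e 8c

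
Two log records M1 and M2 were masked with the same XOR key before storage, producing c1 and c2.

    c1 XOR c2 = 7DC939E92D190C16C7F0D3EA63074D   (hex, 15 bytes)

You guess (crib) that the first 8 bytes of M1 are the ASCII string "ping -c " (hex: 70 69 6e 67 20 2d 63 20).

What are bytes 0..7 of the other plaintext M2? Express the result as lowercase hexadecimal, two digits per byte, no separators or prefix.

Since c1 ⊕ c2 = M1 ⊕ M2, XORing with the guessed M1 bytes yields the corresponding M2 bytes: M2 = (c1 ⊕ c2) ⊕ M1.
7d ^ 70 = 0d
c9 ^ 69 = a0
39 ^ 6e = 57
e9 ^ 67 = 8e
2d ^ 20 = 0d
19 ^ 2d = 34
0c ^ 63 = 6f
16 ^ 20 = 36

0da0578e0d346f36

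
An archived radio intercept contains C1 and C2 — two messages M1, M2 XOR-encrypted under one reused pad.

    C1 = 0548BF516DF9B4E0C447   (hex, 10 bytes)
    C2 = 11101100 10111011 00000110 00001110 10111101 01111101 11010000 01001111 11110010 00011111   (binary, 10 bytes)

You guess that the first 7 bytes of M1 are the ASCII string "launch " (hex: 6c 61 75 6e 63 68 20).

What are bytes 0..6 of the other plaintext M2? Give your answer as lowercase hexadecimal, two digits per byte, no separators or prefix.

8592cc31b3ec44

First, C1 ⊕ C2 = (M1 ⊕ K) ⊕ (M2 ⊕ K) = M1 ⊕ M2, so the key drops out. Then M2 = (M1 ⊕ M2) ⊕ M1 over the first 7 bytes.
byte 0: (05 ^ ec) ^ 6c = e9 ^ 6c = 85
byte 1: (48 ^ bb) ^ 61 = f3 ^ 61 = 92
byte 2: (bf ^ 06) ^ 75 = b9 ^ 75 = cc
byte 3: (51 ^ 0e) ^ 6e = 5f ^ 6e = 31
byte 4: (6d ^ bd) ^ 63 = d0 ^ 63 = b3
byte 5: (f9 ^ 7d) ^ 68 = 84 ^ 68 = ec
byte 6: (b4 ^ d0) ^ 20 = 64 ^ 20 = 44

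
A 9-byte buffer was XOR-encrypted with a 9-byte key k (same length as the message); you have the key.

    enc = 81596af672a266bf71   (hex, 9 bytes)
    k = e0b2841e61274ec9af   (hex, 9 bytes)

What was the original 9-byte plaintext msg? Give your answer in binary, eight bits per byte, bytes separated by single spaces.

01100001 11101011 11101110 11101000 00010011 10000101 00101000 01110110 11011110

XOR is its own inverse, so applying the key byte-wise gives the result directly.
byte 0: 129 XOR 224 =  97
byte 1:  89 XOR 178 = 235
byte 2: 106 XOR 132 = 238
byte 3: 246 XOR  30 = 232
byte 4: 114 XOR  97 =  19
byte 5: 162 XOR  39 = 133
byte 6: 102 XOR  78 =  40
byte 7: 191 XOR 201 = 118
byte 8: 113 XOR 175 = 222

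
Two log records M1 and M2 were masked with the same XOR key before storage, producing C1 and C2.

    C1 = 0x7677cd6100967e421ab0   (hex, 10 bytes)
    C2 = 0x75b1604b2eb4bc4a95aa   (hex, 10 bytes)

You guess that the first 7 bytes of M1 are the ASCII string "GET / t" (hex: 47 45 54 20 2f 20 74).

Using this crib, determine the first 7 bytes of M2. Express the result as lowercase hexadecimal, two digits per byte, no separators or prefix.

First, C1 ⊕ C2 = (M1 ⊕ K) ⊕ (M2 ⊕ K) = M1 ⊕ M2, so the key drops out. Then M2 = (M1 ⊕ M2) ⊕ M1 over the first 7 bytes.
byte 0: (76 XOR 75) XOR 47 = 03 XOR 47 = 44
byte 1: (77 XOR b1) XOR 45 = c6 XOR 45 = 83
byte 2: (cd XOR 60) XOR 54 = ad XOR 54 = f9
byte 3: (61 XOR 4b) XOR 20 = 2a XOR 20 = 0a
byte 4: (00 XOR 2e) XOR 2f = 2e XOR 2f = 01
byte 5: (96 XOR b4) XOR 20 = 22 XOR 20 = 02
byte 6: (7e XOR bc) XOR 74 = c2 XOR 74 = b6

4483f90a0102b6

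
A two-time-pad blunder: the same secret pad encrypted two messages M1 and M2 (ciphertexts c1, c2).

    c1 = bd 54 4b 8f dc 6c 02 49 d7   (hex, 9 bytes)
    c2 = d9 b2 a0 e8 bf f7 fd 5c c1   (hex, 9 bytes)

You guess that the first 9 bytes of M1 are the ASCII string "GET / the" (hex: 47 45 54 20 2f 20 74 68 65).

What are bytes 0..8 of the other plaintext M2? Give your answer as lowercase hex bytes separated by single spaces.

23 a3 bf 47 4c bb 8b 7d 73

First, c1 ⊕ c2 = (M1 ⊕ K) ⊕ (M2 ⊕ K) = M1 ⊕ M2, so the key drops out. Then M2 = (M1 ⊕ M2) ⊕ M1 over the first 9 bytes.
byte 0: (bd XOR d9) XOR 47 = 64 XOR 47 = 23
byte 1: (54 XOR b2) XOR 45 = e6 XOR 45 = a3
byte 2: (4b XOR a0) XOR 54 = eb XOR 54 = bf
byte 3: (8f XOR e8) XOR 20 = 67 XOR 20 = 47
byte 4: (dc XOR bf) XOR 2f = 63 XOR 2f = 4c
byte 5: (6c XOR f7) XOR 20 = 9b XOR 20 = bb
byte 6: (02 XOR fd) XOR 74 = ff XOR 74 = 8b
byte 7: (49 XOR 5c) XOR 68 = 15 XOR 68 = 7d
byte 8: (d7 XOR c1) XOR 65 = 16 XOR 65 = 73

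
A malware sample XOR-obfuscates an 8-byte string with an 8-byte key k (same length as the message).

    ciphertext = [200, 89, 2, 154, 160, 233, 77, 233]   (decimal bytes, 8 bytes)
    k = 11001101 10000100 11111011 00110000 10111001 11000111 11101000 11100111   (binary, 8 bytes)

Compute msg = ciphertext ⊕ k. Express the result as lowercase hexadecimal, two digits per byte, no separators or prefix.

05ddf9aa192ea50e

XOR is its own inverse, so applying the key byte-wise gives the result directly.
c8 XOR cd = 05
59 XOR 84 = dd
02 XOR fb = f9
9a XOR 30 = aa
a0 XOR b9 = 19
e9 XOR c7 = 2e
4d XOR e8 = a5
e9 XOR e7 = 0e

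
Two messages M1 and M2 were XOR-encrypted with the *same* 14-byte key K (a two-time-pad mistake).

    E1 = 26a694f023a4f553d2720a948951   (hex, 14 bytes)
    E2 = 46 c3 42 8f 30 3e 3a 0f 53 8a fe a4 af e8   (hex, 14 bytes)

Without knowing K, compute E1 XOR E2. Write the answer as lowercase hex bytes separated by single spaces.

60 65 d6 7f 13 9a cf 5c 81 f8 f4 30 26 b9

E1 ⊕ E2 = (M1 ⊕ K) ⊕ (M2 ⊕ K) = M1 ⊕ M2 — the shared key cancels under XOR.
26 ^ 46 = 60
a6 ^ c3 = 65
94 ^ 42 = d6
f0 ^ 8f = 7f
23 ^ 30 = 13
a4 ^ 3e = 9a
f5 ^ 3a = cf
53 ^ 0f = 5c
d2 ^ 53 = 81
72 ^ 8a = f8
0a ^ fe = f4
94 ^ a4 = 30
89 ^ af = 26
51 ^ e8 = b9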